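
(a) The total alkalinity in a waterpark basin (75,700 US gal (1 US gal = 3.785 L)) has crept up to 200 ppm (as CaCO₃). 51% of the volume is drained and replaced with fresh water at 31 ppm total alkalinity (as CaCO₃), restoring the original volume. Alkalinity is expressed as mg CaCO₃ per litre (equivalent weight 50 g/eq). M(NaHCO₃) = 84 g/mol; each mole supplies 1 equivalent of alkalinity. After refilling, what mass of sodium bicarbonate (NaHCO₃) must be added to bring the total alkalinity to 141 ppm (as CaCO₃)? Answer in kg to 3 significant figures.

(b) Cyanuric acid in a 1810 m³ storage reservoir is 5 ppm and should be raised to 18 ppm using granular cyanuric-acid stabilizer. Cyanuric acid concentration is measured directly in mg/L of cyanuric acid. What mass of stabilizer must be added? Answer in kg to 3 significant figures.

(a) Volume: 75,700 US gal × 3.785 L/gal = 286,524 L.
(a) After draining 51% and refilling: 200 × 0.49 + 31 × 0.51 = 113.81 ppm.
(a) Deficit to target: 141 − 113.81 = 27.19 mg/L.
(a) As CaCO₃: 27.19 mg/L × 286,524 L = 7791 g; ÷ 50 g/eq ÷ 1 = 155.8 mol NaHCO₃.
(a) Mass: 155.8 × 84 = 13,090 g.

(b) Volume: 1810 m³ = 1,810,000 L.
(b) CYA to add: (18 − 5) = 13 mg/L × 1,810,000 L = 23,530 g cyanuric acid.

(a) 13.1 kg; (b) 23.5 kg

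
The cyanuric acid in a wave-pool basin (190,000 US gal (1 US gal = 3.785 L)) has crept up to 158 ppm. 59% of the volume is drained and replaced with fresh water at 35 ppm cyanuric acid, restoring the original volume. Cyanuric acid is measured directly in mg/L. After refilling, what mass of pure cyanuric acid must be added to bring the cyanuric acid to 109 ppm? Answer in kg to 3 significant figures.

17.0 kg

Volume: 190,000 US gal × 3.785 L/gal = 719,150 L.
After draining 59% and refilling: 158 × 0.41 + 35 × 0.59 = 85.43 ppm.
Deficit to target: 109 − 85.43 = 23.57 mg/L.
Mass: 23.57 mg/L × 719,150 L = 16,950 g cyanuric acid.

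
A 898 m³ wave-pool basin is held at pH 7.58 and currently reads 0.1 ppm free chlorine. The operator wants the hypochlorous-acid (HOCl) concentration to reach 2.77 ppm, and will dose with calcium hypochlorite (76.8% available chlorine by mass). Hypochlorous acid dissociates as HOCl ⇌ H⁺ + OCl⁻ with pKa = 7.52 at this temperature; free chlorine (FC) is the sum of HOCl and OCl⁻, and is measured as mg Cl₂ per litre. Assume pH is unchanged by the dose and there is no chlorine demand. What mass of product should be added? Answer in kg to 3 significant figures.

6.84 kg

Volume: 898 m³ = 898,000 L.
[OCl⁻]/[HOCl] = 10^(pH − pKa) = 10^(7.58 − 7.52) = 1.148; fraction as HOCl = 1/(1 + 1.148) = 0.4655.
Free chlorine required for 2.77 ppm HOCl: 2.77 / 0.4655 = 5.95 ppm.
FC to add: 5.95 − 0.1 = 5.85 mg/L as Cl₂.
Cl₂ equivalent: 5.85 mg/L × 898,000 L = 5254 g.
Product at 76.8% available Cl: 5254 / 0.768 = 6841 g.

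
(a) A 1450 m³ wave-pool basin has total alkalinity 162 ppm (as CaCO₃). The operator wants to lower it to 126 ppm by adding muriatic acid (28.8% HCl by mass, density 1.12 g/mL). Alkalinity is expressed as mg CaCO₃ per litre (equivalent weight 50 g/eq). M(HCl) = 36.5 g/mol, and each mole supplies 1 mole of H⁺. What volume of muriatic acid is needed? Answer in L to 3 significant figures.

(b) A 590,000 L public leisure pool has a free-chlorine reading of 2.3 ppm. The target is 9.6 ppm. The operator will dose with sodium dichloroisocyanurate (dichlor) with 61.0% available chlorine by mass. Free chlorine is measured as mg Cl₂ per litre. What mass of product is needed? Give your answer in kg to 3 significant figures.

(a) 118 L; (b) 7.06 kg

(a) Volume: 1450 m³ = 1,450,000 L.
(a) Alkalinity to neutralize: (162 − 126) = 36 mg/L as CaCO₃ × 1,450,000 L = 52,200 g as CaCO₃.
(a) Equivalents of H⁺ required: 52,200 ÷ 50 g/eq = 1044 eq = 1044 mol HCl.
(a) Mass of HCl: 1044 × 36.5 = 38,110 g.
(a) Mass of 28.8% solution: 38,110 / 0.288 = 132,300 g.
(a) Volume: 132,300 g ÷ 1.12 g/mL = 118,100 mL.

(b) Chlorine deficit: 9.6 − 2.3 = 7.3 ppm = 7.3 mg/L as Cl₂.
(b) Cl₂ equivalent needed: 7.3 mg/L × 590,000 L = 4,307,000 mg = 4307 g.
(b) Product at 61.0% available chlorine: 4307 / 0.61 = 7061 g.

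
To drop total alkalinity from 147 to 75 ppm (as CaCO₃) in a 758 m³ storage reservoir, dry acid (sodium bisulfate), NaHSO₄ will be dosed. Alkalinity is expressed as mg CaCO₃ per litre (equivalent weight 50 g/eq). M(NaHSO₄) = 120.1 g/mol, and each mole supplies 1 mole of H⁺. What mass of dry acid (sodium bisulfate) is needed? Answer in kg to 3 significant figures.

Volume: 758 m³ = 758,000 L.
Alkalinity to neutralize: (147 − 75) = 72 mg/L as CaCO₃ × 758,000 L = 54,580 g as CaCO₃.
Equivalents of H⁺ required: 54,580 ÷ 50 g/eq = 1092 eq = 1092 mol NaHSO₄.
Mass of NaHSO₄: 1092 × 120.1 = 131,100 g.

131 kg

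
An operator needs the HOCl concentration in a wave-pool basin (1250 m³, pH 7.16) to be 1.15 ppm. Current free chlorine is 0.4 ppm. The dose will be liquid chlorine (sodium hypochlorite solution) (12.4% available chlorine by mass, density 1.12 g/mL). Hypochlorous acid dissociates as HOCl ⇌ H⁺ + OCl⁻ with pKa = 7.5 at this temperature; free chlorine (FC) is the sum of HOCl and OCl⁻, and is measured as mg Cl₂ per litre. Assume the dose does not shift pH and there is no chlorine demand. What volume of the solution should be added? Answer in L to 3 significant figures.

11.5 L

Volume: 1250 m³ = 1,250,000 L.
[OCl⁻]/[HOCl] = 10^(pH − pKa) = 10^(7.16 − 7.5) = 0.4571; fraction as HOCl = 1/(1 + 0.4571) = 0.6863.
Free chlorine required for 1.15 ppm HOCl: 1.15 / 0.6863 = 1.676 ppm.
FC to add: 1.676 − 0.4 = 1.276 mg/L as Cl₂.
Cl₂ equivalent: 1.276 mg/L × 1,250,000 L = 1595 g.
Product at 12.4% available Cl: 1595 / 0.124 = 12,860 g.
Volume: 12,860 g ÷ 1.12 g/mL = 11,480 mL.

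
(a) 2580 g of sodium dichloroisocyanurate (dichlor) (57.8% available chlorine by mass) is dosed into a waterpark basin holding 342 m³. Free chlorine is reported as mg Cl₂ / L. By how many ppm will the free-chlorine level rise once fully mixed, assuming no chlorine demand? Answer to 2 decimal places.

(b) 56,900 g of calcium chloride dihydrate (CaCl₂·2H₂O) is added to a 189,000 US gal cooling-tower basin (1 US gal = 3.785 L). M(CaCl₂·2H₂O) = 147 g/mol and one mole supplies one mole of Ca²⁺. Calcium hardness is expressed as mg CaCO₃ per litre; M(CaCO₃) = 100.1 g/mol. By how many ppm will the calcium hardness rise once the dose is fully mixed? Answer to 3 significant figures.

(a) 4.36 ppm; (b) 54.2 ppm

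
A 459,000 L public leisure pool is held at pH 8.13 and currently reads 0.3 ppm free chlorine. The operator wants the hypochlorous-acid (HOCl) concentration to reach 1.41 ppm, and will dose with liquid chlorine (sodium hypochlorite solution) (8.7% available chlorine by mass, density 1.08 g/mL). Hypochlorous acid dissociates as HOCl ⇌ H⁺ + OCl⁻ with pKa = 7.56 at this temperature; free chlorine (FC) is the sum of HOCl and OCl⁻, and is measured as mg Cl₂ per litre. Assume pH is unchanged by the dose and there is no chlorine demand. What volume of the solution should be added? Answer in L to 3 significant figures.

[OCl⁻]/[HOCl] = 10^(pH − pKa) = 10^(8.13 − 7.56) = 3.715; fraction as HOCl = 1/(1 + 3.715) = 0.2121.
Free chlorine required for 1.41 ppm HOCl: 1.41 / 0.2121 = 6.649 ppm.
FC to add: 6.649 − 0.3 = 6.349 mg/L as Cl₂.
Cl₂ equivalent: 6.349 mg/L × 459,000 L = 2914 g.
Product at 8.7% available Cl: 2914 / 0.087 = 33,490 g.
Volume: 33,490 g ÷ 1.08 g/mL = 31,010 mL.

31.0 L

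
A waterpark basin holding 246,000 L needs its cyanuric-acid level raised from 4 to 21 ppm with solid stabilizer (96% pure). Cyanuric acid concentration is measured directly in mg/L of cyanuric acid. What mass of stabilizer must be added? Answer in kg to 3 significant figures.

4.36 kg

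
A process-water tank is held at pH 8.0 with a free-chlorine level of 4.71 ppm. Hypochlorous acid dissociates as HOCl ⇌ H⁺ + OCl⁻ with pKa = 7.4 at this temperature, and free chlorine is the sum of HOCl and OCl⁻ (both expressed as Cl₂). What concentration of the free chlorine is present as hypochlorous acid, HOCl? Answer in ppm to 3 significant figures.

0.946 ppm

[OCl⁻]/[HOCl] = 10^(pH − pKa) = 10^(8.0 − 7.4) = 10^0.60 = 3.981.
Fraction as HOCl = 1 / (1 + 3.981) = 0.2008.
HOCl = 0.2008 × 4.71 ppm = 0.9456 ppm.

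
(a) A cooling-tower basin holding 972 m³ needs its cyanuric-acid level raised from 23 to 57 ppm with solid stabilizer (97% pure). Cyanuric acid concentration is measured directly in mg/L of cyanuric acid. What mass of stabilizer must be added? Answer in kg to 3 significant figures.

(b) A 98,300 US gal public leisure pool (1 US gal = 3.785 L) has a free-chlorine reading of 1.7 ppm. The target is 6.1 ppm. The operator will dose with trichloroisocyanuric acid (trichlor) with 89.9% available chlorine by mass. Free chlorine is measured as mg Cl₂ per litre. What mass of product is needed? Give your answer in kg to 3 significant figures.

(a) 34.1 kg; (b) 1.82 kg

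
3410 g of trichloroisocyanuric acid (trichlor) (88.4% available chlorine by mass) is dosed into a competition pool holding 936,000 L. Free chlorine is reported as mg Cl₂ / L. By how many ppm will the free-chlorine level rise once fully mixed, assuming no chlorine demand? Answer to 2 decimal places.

Available chlorine delivered: 3410 g × 0.884 = 3014 g as Cl₂.
Concentration rise: 3014 g / 936,000 L = 3.221 mg/L = 3.22 ppm.

3.22 ppm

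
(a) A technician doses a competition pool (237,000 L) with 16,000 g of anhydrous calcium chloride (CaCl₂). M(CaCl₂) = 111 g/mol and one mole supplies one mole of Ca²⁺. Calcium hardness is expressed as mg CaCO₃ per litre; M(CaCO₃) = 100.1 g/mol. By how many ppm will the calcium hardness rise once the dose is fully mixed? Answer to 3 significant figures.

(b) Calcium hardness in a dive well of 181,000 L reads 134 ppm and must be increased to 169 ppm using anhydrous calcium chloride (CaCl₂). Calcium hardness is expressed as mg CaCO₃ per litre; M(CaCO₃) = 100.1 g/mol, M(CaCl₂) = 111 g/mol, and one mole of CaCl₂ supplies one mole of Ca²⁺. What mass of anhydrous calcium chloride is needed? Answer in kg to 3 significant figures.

(a) 60.9 ppm; (b) 7.02 kg

(a) Moles of Ca²⁺: 16,000 g ÷ 111 g/mol = 144.1 mol.
(a) As CaCO₃: 144.1 mol × 100.1 g/mol = 14,430 g.
(a) Rise: 14,430 g / 237,000 L × 1000 = 60.88 mg/L.

(b) Hardness to add: (169 − 134) = 35 mg/L as CaCO₃ × 181,000 L = 6335 g as CaCO₃.
(b) Moles of Ca²⁺ (1 mol Ca²⁺ ≡ 1 mol CaCO₃): 6335 / 100.1 g/mol = 63.29 mol.
(b) Mass of CaCl₂: 63.29 × 111 = 7025 g.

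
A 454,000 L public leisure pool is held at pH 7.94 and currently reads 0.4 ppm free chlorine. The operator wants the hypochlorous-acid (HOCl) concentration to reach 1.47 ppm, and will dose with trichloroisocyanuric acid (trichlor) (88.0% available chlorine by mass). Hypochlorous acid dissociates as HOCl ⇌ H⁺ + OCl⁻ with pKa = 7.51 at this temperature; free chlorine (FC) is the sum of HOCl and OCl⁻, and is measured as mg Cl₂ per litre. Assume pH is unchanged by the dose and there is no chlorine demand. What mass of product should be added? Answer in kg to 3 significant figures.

2.59 kg

[OCl⁻]/[HOCl] = 10^(pH − pKa) = 10^(7.94 − 7.51) = 2.692; fraction as HOCl = 1/(1 + 2.692) = 0.2709.
Free chlorine required for 1.47 ppm HOCl: 1.47 / 0.2709 = 5.427 ppm.
FC to add: 5.427 − 0.4 = 5.027 mg/L as Cl₂.
Cl₂ equivalent: 5.027 mg/L × 454,000 L = 2282 g.
Product at 88.0% available Cl: 2282 / 0.88 = 2593 g.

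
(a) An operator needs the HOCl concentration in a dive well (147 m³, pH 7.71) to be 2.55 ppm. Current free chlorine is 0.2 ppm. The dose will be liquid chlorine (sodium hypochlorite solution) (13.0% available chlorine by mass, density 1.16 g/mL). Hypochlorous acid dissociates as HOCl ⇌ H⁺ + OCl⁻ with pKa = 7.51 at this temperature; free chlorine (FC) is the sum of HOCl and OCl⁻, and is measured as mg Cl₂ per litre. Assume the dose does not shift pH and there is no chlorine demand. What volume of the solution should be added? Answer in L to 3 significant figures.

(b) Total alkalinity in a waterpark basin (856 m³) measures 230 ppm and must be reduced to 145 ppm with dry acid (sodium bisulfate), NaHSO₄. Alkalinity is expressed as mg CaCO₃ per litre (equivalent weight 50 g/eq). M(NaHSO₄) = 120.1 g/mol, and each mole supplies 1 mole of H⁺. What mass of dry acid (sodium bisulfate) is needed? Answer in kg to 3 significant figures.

(a) 6.23 L; (b) 175 kg

(a) Volume: 147 m³ = 147,000 L.
(a) [OCl⁻]/[HOCl] = 10^(pH − pKa) = 10^(7.71 − 7.51) = 1.585; fraction as HOCl = 1/(1 + 1.585) = 0.3869.
(a) Free chlorine required for 2.55 ppm HOCl: 2.55 / 0.3869 = 6.591 ppm.
(a) FC to add: 6.591 − 0.2 = 6.391 mg/L as Cl₂.
(a) Cl₂ equivalent: 6.391 mg/L × 147,000 L = 939.5 g.
(a) Product at 13.0% available Cl: 939.5 / 0.13 = 7227 g.
(a) Volume: 7227 g ÷ 1.16 g/mL = 6230 mL.

(b) Volume: 856 m³ = 856,000 L.
(b) Alkalinity to neutralize: (230 − 145) = 85 mg/L as CaCO₃ × 856,000 L = 72,760 g as CaCO₃.
(b) Equivalents of H⁺ required: 72,760 ÷ 50 g/eq = 1455 eq = 1455 mol NaHSO₄.
(b) Mass of NaHSO₄: 1455 × 120.1 = 174,800 g.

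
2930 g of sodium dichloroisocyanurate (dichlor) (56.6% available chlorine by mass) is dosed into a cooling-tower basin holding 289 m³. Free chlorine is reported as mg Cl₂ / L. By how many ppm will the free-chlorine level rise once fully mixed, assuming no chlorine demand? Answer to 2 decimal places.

Volume: 289 m³ = 289,000 L.
Available chlorine delivered: 2930 g × 0.566 = 1658 g as Cl₂.
Concentration rise: 1658 g / 289,000 L = 5.738 mg/L = 5.74 ppm.

5.74 ppm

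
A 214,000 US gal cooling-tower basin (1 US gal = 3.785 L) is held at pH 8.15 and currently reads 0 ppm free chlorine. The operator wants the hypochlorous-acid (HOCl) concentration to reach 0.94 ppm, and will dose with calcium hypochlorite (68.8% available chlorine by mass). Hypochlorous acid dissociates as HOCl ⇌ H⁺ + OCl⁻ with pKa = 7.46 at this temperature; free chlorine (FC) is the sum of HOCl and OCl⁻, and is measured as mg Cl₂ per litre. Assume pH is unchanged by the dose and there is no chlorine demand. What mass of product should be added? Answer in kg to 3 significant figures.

Volume: 214,000 US gal × 3.785 L/gal = 809,990 L.
[OCl⁻]/[HOCl] = 10^(pH − pKa) = 10^(8.15 − 7.46) = 4.898; fraction as HOCl = 1/(1 + 4.898) = 0.1696.
Free chlorine required for 0.94 ppm HOCl: 0.94 / 0.1696 = 5.544 ppm.
FC to add: 5.544 − 0 = 5.544 mg/L as Cl₂.
Cl₂ equivalent: 5.544 mg/L × 809,990 L = 4491 g.
Product at 68.8% available Cl: 4491 / 0.688 = 6527 g.

6.53 kg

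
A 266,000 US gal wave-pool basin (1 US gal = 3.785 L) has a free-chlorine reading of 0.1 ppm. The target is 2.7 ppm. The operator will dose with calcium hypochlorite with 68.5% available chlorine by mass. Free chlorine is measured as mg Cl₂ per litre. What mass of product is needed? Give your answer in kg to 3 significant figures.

3.82 kg

Volume: 266,000 US gal × 3.785 L/gal = 1,006,810 L.
Chlorine deficit: 2.7 − 0.1 = 2.6 ppm = 2.6 mg/L as Cl₂.
Cl₂ equivalent needed: 2.6 mg/L × 1,006,810 L = 2,618,000 mg = 2618 g.
Product at 68.5% available chlorine: 2618 / 0.685 = 3821 g.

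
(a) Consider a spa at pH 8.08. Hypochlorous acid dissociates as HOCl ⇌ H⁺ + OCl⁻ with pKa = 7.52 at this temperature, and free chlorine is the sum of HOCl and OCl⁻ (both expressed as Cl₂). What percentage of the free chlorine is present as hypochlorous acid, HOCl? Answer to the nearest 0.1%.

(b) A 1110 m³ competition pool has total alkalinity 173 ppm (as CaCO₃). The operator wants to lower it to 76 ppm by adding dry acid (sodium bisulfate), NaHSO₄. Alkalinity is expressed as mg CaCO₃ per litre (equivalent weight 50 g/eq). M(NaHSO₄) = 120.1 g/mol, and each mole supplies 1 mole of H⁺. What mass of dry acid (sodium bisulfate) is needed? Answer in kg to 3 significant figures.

(a) [OCl⁻]/[HOCl] = 10^(pH − pKa) = 10^(8.08 − 7.52) = 10^0.56 = 3.631.
(a) Fraction as HOCl = 1 / (1 + 3.631) = 0.2159.

(b) Volume: 1110 m³ = 1,110,000 L.
(b) Alkalinity to neutralize: (173 − 76) = 97 mg/L as CaCO₃ × 1,110,000 L = 107,700 g as CaCO₃.
(b) Equivalents of H⁺ required: 107,700 ÷ 50 g/eq = 2153 eq = 2153 mol NaHSO₄.
(b) Mass of NaHSO₄: 2153 × 120.1 = 258,600 g.

(a) 21.6%; (b) 259 kg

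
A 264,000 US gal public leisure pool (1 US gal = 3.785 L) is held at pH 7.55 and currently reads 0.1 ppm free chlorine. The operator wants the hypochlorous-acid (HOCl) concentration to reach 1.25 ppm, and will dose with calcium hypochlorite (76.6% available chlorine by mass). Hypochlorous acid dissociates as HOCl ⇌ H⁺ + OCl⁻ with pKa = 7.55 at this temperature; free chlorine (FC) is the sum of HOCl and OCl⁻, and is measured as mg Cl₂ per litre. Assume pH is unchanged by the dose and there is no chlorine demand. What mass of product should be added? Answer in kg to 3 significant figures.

Volume: 264,000 US gal × 3.785 L/gal = 999,240 L.
[OCl⁻]/[HOCl] = 10^(pH − pKa) = 10^(7.55 − 7.55) = 1; fraction as HOCl = 1/(1 + 1) = 0.5.
Free chlorine required for 1.25 ppm HOCl: 1.25 / 0.5 = 2.5 ppm.
FC to add: 2.5 − 0.1 = 2.4 mg/L as Cl₂.
Cl₂ equivalent: 2.4 mg/L × 999,240 L = 2398 g.
Product at 76.6% available Cl: 2398 / 0.766 = 3131 g.

3.13 kg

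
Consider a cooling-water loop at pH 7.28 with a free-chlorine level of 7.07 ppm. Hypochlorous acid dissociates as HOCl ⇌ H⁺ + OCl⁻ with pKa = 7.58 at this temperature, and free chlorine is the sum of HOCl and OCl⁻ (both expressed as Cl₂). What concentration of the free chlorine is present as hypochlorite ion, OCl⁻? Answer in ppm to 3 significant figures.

[OCl⁻]/[HOCl] = 10^(pH − pKa) = 10^(7.28 − 7.58) = 10^-0.30 = 0.5012.
Fraction as HOCl = 1 / (1 + 0.5012) = 0.6661.
OCl⁻ = (1 − 0.6661) × 7.07 ppm = 2.36 ppm.

2.36 ppm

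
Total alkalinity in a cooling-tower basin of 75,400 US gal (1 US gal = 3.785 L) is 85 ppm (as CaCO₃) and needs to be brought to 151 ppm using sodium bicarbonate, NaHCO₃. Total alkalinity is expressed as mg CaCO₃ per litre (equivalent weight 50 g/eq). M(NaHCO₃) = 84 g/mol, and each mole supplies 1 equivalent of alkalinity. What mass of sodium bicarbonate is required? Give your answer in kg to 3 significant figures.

Volume: 75,400 US gal × 3.785 L/gal = 285,389 L.
Alkalinity to add: (151 − 85) = 66 mg/L as CaCO₃ × 285,389 L = 18,840 g as CaCO₃.
Equivalents: 18,840 g ÷ 50 g/eq = 376.7 eq.
NaHCO₃ supplies 1 eq per mole → 376.7 mol.
Mass: 376.7 mol × 84 g/mol = 31,640 g.

31.6 kg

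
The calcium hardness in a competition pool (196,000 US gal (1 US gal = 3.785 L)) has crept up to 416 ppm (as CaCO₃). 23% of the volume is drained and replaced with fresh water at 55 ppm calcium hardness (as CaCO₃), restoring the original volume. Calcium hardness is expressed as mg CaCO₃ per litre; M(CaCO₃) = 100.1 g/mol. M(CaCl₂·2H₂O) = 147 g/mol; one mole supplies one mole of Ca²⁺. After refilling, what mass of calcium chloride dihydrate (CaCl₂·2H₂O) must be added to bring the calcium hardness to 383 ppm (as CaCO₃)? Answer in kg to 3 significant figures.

54.5 kg

Volume: 196,000 US gal × 3.785 L/gal = 741,860 L.
After draining 23% and refilling: 416 × 0.77 + 55 × 0.23 = 332.97 ppm.
Deficit to target: 383 − 332.97 = 50.03 mg/L.
As CaCO₃: 50.03 mg/L × 741,860 L = 37,120 g; ÷ 100.1 = 370.8 mol Ca²⁺.
Mass: 370.8 × 147 = 54,500 g.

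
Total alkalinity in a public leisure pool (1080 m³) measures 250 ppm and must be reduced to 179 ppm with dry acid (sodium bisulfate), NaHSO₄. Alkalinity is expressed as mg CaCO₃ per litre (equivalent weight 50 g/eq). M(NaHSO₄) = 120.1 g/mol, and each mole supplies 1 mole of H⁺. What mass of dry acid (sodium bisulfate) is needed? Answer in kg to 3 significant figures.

Volume: 1080 m³ = 1,080,000 L.
Alkalinity to neutralize: (250 − 179) = 71 mg/L as CaCO₃ × 1,080,000 L = 76,680 g as CaCO₃.
Equivalents of H⁺ required: 76,680 ÷ 50 g/eq = 1534 eq = 1534 mol NaHSO₄.
Mass of NaHSO₄: 1534 × 120.1 = 184,200 g.

184 kg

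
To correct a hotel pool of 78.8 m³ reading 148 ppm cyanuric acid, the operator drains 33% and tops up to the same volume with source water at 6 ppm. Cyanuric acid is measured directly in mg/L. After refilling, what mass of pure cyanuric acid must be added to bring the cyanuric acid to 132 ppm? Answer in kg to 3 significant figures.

2.43 kg

Volume: 78.8 m³ = 78,800 L.
After draining 33% and refilling: 148 × 0.67 + 6 × 0.33 = 101.14 ppm.
Deficit to target: 132 − 101.14 = 30.86 mg/L.
Mass: 30.86 mg/L × 78,800 L = 2432 g cyanuric acid.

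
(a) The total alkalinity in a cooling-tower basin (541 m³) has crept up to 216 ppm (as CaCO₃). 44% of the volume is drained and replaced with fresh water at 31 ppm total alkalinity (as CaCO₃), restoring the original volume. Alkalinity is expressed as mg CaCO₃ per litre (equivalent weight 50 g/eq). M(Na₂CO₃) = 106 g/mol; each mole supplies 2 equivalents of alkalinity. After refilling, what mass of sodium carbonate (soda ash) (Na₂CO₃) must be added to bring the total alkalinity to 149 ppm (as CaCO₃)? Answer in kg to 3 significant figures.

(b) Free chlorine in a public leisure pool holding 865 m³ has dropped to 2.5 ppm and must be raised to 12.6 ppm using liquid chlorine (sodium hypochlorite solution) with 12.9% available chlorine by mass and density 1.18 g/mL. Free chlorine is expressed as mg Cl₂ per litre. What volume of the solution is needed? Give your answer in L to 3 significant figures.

(a) 8.26 kg; (b) 57.4 L

(a) Volume: 541 m³ = 541,000 L.
(a) After draining 44% and refilling: 216 × 0.56 + 31 × 0.44 = 134.6 ppm.
(a) Deficit to target: 149 − 134.6 = 14.4 mg/L.
(a) As CaCO₃: 14.4 mg/L × 541,000 L = 7790 g; ÷ 50 g/eq ÷ 2 = 77.9 mol Na₂CO₃.
(a) Mass: 77.9 × 106 = 8258 g.

(b) Volume: 865 m³ = 865,000 L.
(b) Chlorine deficit: 12.6 − 2.5 = 10.1 ppm = 10.1 mg/L as Cl₂.
(b) Cl₂ equivalent needed: 10.1 mg/L × 865,000 L = 8,736,000 mg = 8736 g.
(b) Product at 12.9% available chlorine: 8736 / 0.129 = 67,720 g.
(b) Volume at density 1.18 g/mL: 67,720 g ÷ 1.18 g/mL = 57,390 mL.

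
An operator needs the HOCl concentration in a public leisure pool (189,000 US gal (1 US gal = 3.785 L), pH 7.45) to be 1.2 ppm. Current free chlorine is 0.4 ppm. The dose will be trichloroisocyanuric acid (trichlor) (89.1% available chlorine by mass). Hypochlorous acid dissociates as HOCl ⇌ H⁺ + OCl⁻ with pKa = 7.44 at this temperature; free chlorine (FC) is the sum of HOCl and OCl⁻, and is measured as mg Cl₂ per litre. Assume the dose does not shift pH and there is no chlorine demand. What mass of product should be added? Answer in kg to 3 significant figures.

Volume: 189,000 US gal × 3.785 L/gal = 715,365 L.
[OCl⁻]/[HOCl] = 10^(pH − pKa) = 10^(7.45 − 7.44) = 1.023; fraction as HOCl = 1/(1 + 1.023) = 0.4942.
Free chlorine required for 1.2 ppm HOCl: 1.2 / 0.4942 = 2.428 ppm.
FC to add: 2.428 − 0.4 = 2.028 mg/L as Cl₂.
Cl₂ equivalent: 2.028 mg/L × 715,365 L = 1451 g.
Product at 89.1% available Cl: 1451 / 0.891 = 1628 g.

1.63 kg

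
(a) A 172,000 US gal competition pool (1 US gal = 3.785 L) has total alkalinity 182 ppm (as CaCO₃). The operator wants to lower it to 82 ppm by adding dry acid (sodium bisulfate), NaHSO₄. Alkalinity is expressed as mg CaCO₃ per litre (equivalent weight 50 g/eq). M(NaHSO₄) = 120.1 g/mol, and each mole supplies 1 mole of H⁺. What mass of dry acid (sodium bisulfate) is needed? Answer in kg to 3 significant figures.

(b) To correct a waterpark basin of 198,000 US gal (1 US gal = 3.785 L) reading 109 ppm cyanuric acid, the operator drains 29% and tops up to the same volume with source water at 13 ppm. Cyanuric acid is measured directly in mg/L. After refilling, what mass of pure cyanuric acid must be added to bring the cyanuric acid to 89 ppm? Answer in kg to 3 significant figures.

(a) Volume: 172,000 US gal × 3.785 L/gal = 651,020 L.
(a) Alkalinity to neutralize: (182 − 82) = 100 mg/L as CaCO₃ × 651,020 L = 65,100 g as CaCO₃.
(a) Equivalents of H⁺ required: 65,100 ÷ 50 g/eq = 1302 eq = 1302 mol NaHSO₄.
(a) Mass of NaHSO₄: 1302 × 120.1 = 156,400 g.

(b) Volume: 198,000 US gal × 3.785 L/gal = 749,430 L.
(b) After draining 29% and refilling: 109 × 0.71 + 13 × 0.29 = 81.16 ppm.
(b) Deficit to target: 89 − 81.16 = 7.84 mg/L.
(b) Mass: 7.84 mg/L × 749,430 L = 5876 g cyanuric acid.

(a) 156 kg; (b) 5.88 kg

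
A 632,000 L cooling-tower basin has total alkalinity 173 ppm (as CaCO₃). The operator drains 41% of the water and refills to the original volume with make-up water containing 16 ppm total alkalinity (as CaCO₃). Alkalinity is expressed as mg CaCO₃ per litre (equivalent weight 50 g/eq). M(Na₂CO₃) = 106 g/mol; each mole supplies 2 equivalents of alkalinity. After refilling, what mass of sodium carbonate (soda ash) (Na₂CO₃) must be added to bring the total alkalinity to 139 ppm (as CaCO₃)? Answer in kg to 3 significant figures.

After draining 41% and refilling: 173 × 0.59 + 16 × 0.41 = 108.63 ppm.
Deficit to target: 139 − 108.63 = 30.37 mg/L.
As CaCO₃: 30.37 mg/L × 632,000 L = 19,190 g; ÷ 50 g/eq ÷ 2 = 191.9 mol Na₂CO₃.
Mass: 191.9 × 106 = 20,350 g.

20.3 kg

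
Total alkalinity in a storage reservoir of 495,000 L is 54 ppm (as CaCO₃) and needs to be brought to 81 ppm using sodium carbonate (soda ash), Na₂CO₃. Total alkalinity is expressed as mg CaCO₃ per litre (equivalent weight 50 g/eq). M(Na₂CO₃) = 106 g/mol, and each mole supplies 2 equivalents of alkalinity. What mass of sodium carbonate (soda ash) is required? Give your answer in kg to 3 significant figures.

14.2 kg

Alkalinity to add: (81 − 54) = 27 mg/L as CaCO₃ × 495,000 L = 13,360 g as CaCO₃.
Equivalents: 13,360 g ÷ 50 g/eq = 267.3 eq.
Each mole of Na₂CO₃ supplies 2 eq, so 267.3 / 2 = 133.7 mol.
Mass: 133.7 mol × 106 g/mol = 14,170 g.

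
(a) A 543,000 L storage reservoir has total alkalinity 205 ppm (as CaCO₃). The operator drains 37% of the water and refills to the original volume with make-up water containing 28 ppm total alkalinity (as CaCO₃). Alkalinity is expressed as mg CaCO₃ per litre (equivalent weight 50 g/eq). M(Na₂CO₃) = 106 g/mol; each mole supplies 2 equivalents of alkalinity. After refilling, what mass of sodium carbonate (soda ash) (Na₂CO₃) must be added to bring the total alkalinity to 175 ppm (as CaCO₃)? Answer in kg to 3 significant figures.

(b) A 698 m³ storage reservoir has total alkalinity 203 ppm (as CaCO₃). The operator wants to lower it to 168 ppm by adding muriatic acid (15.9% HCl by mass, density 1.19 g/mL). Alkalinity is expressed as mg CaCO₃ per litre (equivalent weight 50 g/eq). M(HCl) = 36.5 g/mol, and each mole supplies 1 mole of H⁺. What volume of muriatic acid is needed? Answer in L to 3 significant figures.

(a) After draining 37% and refilling: 205 × 0.63 + 28 × 0.37 = 139.51 ppm.
(a) Deficit to target: 175 − 139.51 = 35.49 mg/L.
(a) As CaCO₃: 35.49 mg/L × 543,000 L = 19,270 g; ÷ 50 g/eq ÷ 2 = 192.7 mol Na₂CO₃.
(a) Mass: 192.7 × 106 = 20,430 g.

(b) Volume: 698 m³ = 698,000 L.
(b) Alkalinity to neutralize: (203 − 168) = 35 mg/L as CaCO₃ × 698,000 L = 24,430 g as CaCO₃.
(b) Equivalents of H⁺ required: 24,430 ÷ 50 g/eq = 488.6 eq = 488.6 mol HCl.
(b) Mass of HCl: 488.6 × 36.5 = 17,830 g.
(b) Mass of 15.9% solution: 17,830 / 0.159 = 112,200 g.
(b) Volume: 112,200 g ÷ 1.19 g/mL = 94,250 mL.

(a) 20.4 kg; (b) 94.3 L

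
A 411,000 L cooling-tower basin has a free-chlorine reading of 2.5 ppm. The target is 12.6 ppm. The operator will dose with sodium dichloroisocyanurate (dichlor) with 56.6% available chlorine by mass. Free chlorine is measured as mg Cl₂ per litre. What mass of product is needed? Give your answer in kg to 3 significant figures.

7.33 kg

Chlorine deficit: 12.6 − 2.5 = 10.1 ppm = 10.1 mg/L as Cl₂.
Cl₂ equivalent needed: 10.1 mg/L × 411,000 L = 4,151,000 mg = 4151 g.
Product at 56.6% available chlorine: 4151 / 0.566 = 7334 g.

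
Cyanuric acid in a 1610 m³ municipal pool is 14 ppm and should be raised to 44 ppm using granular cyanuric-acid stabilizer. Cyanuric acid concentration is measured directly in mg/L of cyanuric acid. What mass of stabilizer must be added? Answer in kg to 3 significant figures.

Volume: 1610 m³ = 1,610,000 L.
CYA to add: (44 − 14) = 30 mg/L × 1,610,000 L = 48,300 g cyanuric acid.

48.3 kg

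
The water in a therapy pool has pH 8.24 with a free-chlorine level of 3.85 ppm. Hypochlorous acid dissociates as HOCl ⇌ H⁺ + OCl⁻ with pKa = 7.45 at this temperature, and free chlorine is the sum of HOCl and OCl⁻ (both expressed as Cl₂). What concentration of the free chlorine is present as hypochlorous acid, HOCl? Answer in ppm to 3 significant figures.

[OCl⁻]/[HOCl] = 10^(pH − pKa) = 10^(8.24 − 7.45) = 10^0.79 = 6.166.
Fraction as HOCl = 1 / (1 + 6.166) = 0.1395.
HOCl = 0.1395 × 3.85 ppm = 0.5373 ppm.

0.537 ppm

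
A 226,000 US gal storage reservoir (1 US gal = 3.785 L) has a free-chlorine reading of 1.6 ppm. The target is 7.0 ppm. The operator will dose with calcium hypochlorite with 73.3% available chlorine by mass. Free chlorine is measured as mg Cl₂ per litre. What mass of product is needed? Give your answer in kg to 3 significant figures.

Volume: 226,000 US gal × 3.785 L/gal = 855,410 L.
Chlorine deficit: 7.0 − 1.6 = 5.4 ppm = 5.4 mg/L as Cl₂.
Cl₂ equivalent needed: 5.4 mg/L × 855,410 L = 4,619,000 mg = 4619 g.
Product at 73.3% available chlorine: 4619 / 0.733 = 6302 g.

6.30 kg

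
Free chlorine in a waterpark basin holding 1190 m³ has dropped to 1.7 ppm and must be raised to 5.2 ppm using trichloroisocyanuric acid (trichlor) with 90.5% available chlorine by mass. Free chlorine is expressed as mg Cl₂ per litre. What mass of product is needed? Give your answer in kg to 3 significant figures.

4.60 kg

Volume: 1190 m³ = 1,190,000 L.
Chlorine deficit: 5.2 − 1.7 = 3.5 ppm = 3.5 mg/L as Cl₂.
Cl₂ equivalent needed: 3.5 mg/L × 1,190,000 L = 4,165,000 mg = 4165 g.
Product at 90.5% available chlorine: 4165 / 0.905 = 4602 g.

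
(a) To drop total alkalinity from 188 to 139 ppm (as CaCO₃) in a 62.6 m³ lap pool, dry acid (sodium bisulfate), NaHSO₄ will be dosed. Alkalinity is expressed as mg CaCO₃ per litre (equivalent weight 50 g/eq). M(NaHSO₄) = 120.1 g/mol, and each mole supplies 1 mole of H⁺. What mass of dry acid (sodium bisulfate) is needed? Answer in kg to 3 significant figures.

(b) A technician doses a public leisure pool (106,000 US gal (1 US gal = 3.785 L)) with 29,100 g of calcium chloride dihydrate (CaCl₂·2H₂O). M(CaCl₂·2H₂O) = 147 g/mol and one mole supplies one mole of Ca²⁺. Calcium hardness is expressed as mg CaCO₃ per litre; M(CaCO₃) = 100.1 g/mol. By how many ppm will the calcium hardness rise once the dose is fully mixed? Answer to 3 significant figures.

(a) 7.37 kg; (b) 49.4 ppm

(a) Volume: 62.6 m³ = 62,600 L.
(a) Alkalinity to neutralize: (188 − 139) = 49 mg/L as CaCO₃ × 62,600 L = 3067 g as CaCO₃.
(a) Equivalents of H⁺ required: 3067 ÷ 50 g/eq = 61.35 eq = 61.35 mol NaHSO₄.
(a) Mass of NaHSO₄: 61.35 × 120.1 = 7368 g.

(b) Volume: 106,000 US gal × 3.785 L/gal = 401,210 L.
(b) Moles of Ca²⁺: 29,100 g ÷ 147 g/mol = 198 mol.
(b) As CaCO₃: 198 mol × 100.1 g/mol = 19,820 g.
(b) Rise: 19,820 g / 401,210 L × 1000 = 49.39 mg/L.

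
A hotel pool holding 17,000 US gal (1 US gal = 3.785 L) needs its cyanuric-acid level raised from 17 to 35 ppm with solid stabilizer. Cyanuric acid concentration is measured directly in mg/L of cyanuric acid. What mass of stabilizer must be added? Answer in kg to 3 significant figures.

1.16 kg

Volume: 17,000 US gal × 3.785 L/gal = 64,345 L.
CYA to add: (35 − 17) = 18 mg/L × 64,345 L = 1158 g cyanuric acid.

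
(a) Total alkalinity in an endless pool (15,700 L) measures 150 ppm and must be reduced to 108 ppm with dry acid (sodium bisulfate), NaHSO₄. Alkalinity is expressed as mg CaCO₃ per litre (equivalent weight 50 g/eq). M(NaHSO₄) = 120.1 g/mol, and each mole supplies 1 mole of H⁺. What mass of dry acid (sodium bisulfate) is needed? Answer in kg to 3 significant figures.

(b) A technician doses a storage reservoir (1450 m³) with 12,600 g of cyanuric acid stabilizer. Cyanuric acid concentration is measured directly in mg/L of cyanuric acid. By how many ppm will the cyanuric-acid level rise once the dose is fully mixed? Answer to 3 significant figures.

(a) 1.58 kg; (b) 8.69 ppm

(a) Alkalinity to neutralize: (150 − 108) = 42 mg/L as CaCO₃ × 15,700 L = 659.4 g as CaCO₃.
(a) Equivalents of H⁺ required: 659.4 ÷ 50 g/eq = 13.19 eq = 13.19 mol NaHSO₄.
(a) Mass of NaHSO₄: 13.19 × 120.1 = 1584 g.

(b) Volume: 1450 m³ = 1,450,000 L.
(b) Rise: 12,600 g / 1,450,000 L × 1000 = 8.69 mg/L.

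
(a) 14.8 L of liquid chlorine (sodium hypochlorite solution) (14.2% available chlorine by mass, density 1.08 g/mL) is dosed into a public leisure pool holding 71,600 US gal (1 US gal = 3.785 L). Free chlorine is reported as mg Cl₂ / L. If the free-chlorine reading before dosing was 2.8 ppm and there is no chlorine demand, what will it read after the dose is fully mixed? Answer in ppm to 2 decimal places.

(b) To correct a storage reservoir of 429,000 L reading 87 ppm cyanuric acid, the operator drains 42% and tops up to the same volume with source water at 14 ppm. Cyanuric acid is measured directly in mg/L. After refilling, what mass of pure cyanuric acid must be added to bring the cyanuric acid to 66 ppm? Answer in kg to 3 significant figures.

(a) 11.18 ppm; (b) 4.14 kg

(a) Volume: 71,600 US gal × 3.785 L/gal = 271,006 L.
(a) Mass of solution: 14.8 L × 1000 mL/L × 1.08 g/mL = 15,980 g.
(a) Available chlorine delivered: 15,980 g × 0.142 = 2270 g as Cl₂.
(a) Concentration rise: 2270 g / 271,006 L = 8.375 mg/L = 8.38 ppm.
(a) Final FC: 2.8 + 8.38 = 11.18 ppm.

(b) After draining 42% and refilling: 87 × 0.58 + 14 × 0.42 = 56.34 ppm.
(b) Deficit to target: 66 − 56.34 = 9.66 mg/L.
(b) Mass: 9.66 mg/L × 429,000 L = 4144 g cyanuric acid.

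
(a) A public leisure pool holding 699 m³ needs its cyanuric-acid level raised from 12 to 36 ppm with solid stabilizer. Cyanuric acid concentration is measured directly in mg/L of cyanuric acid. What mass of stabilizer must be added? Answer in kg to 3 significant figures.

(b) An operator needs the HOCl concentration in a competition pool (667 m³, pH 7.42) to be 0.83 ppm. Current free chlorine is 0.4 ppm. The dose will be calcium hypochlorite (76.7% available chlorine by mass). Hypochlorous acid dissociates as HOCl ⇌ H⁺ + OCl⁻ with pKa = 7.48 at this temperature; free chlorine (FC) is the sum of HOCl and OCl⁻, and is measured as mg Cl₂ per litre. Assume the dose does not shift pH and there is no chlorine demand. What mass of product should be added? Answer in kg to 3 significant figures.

(a) Volume: 699 m³ = 699,000 L.
(a) CYA to add: (36 − 12) = 24 mg/L × 699,000 L = 16,780 g cyanuric acid.

(b) Volume: 667 m³ = 667,000 L.
(b) [OCl⁻]/[HOCl] = 10^(pH − pKa) = 10^(7.42 − 7.48) = 0.871; fraction as HOCl = 1/(1 + 0.871) = 0.5345.
(b) Free chlorine required for 0.83 ppm HOCl: 0.83 / 0.5345 = 1.553 ppm.
(b) FC to add: 1.553 − 0.4 = 1.153 mg/L as Cl₂.
(b) Cl₂ equivalent: 1.153 mg/L × 667,000 L = 769 g.
(b) Product at 76.7% available Cl: 769 / 0.767 = 1003 g.

(a) 16.8 kg; (b) 1.00 kg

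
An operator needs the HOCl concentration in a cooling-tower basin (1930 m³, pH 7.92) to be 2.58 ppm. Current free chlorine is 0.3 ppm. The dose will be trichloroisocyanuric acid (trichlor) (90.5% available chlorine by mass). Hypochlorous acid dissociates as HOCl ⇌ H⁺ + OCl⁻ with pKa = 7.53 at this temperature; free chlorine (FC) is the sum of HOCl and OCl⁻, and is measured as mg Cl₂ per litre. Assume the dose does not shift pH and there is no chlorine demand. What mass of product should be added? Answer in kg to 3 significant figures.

18.4 kg

Volume: 1930 m³ = 1,930,000 L.
[OCl⁻]/[HOCl] = 10^(pH − pKa) = 10^(7.92 − 7.53) = 2.455; fraction as HOCl = 1/(1 + 2.455) = 0.2895.
Free chlorine required for 2.58 ppm HOCl: 2.58 / 0.2895 = 8.913 ppm.
FC to add: 8.913 − 0.3 = 8.613 mg/L as Cl₂.
Cl₂ equivalent: 8.613 mg/L × 1,930,000 L = 16,620 g.
Product at 90.5% available Cl: 16,620 / 0.905 = 18,370 g.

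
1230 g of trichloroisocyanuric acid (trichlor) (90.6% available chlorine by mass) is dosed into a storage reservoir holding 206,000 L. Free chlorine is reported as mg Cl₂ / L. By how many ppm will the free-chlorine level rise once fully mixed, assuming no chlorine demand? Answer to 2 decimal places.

5.41 ppm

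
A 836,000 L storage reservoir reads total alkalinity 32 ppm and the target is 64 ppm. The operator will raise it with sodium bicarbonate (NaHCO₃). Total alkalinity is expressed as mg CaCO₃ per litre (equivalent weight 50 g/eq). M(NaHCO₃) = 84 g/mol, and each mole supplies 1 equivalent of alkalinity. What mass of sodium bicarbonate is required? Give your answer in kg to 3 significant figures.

44.9 kg

Alkalinity to add: (64 − 32) = 32 mg/L as CaCO₃ × 836,000 L = 26,750 g as CaCO₃.
Equivalents: 26,750 g ÷ 50 g/eq = 535 eq.
NaHCO₃ supplies 1 eq per mole → 535 mol.
Mass: 535 mol × 84 g/mol = 44,940 g.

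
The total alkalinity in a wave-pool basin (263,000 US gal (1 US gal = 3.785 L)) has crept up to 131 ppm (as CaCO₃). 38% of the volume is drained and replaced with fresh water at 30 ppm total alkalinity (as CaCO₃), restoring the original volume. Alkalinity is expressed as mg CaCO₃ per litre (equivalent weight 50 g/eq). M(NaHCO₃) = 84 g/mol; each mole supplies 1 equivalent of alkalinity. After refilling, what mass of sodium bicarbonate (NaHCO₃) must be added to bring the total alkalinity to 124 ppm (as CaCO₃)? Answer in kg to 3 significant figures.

52.5 kg

Volume: 263,000 US gal × 3.785 L/gal = 995,455 L.
After draining 38% and refilling: 131 × 0.62 + 30 × 0.38 = 92.62 ppm.
Deficit to target: 124 − 92.62 = 31.38 mg/L.
As CaCO₃: 31.38 mg/L × 995,455 L = 31,240 g; ÷ 50 g/eq ÷ 1 = 624.7 mol NaHCO₃.
Mass: 624.7 × 84 = 52,480 g.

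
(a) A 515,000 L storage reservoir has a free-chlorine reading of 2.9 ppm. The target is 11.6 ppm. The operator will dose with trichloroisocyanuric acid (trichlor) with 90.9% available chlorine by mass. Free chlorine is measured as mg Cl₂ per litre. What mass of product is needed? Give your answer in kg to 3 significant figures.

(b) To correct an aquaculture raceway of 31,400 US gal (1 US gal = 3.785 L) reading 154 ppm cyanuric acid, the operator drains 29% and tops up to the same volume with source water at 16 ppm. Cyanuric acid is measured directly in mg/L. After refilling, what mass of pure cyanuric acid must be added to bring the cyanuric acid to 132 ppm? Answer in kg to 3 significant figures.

(a) 4.93 kg; (b) 2.14 kg

(a) Chlorine deficit: 11.6 − 2.9 = 8.7 ppm = 8.7 mg/L as Cl₂.
(a) Cl₂ equivalent needed: 8.7 mg/L × 515,000 L = 4,480,000 mg = 4480 g.
(a) Product at 90.9% available chlorine: 4480 / 0.909 = 4929 g.

(b) Volume: 31,400 US gal × 3.785 L/gal = 118,849 L.
(b) After draining 29% and refilling: 154 × 0.71 + 16 × 0.29 = 113.98 ppm.
(b) Deficit to target: 132 − 113.98 = 18.02 mg/L.
(b) Mass: 18.02 mg/L × 118,849 L = 2142 g cyanuric acid.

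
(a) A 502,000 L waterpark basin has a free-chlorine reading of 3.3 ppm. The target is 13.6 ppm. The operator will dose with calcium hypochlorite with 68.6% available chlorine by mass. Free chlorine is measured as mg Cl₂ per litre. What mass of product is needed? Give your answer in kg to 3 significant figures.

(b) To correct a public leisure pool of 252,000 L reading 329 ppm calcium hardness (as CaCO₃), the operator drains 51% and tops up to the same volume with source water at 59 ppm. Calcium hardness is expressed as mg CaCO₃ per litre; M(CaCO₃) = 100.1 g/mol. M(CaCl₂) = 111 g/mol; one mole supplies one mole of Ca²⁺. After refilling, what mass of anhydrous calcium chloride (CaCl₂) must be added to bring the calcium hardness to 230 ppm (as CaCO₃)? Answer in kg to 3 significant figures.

(a) 7.54 kg; (b) 10.8 kg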